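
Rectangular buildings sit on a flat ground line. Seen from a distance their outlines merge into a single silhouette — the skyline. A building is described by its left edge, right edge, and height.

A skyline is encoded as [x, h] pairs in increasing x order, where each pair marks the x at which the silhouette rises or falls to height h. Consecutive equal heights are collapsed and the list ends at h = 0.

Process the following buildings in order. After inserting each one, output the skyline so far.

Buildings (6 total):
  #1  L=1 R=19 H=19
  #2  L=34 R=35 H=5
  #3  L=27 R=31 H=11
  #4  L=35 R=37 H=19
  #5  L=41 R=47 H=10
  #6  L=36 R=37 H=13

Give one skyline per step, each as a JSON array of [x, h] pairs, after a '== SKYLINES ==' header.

== SKYLINES ==
[[1,19],[19,0]]
[[1,19],[19,0],[34,5],[35,0]]
[[1,19],[19,0],[27,11],[31,0],[34,5],[35,0]]
[[1,19],[19,0],[27,11],[31,0],[34,5],[35,19],[37,0]]
[[1,19],[19,0],[27,11],[31,0],[34,5],[35,19],[37,0],[41,10],[47,0]]
[[1,19],[19,0],[27,11],[31,0],[34,5],[35,19],[37,0],[41,10],[47,0]]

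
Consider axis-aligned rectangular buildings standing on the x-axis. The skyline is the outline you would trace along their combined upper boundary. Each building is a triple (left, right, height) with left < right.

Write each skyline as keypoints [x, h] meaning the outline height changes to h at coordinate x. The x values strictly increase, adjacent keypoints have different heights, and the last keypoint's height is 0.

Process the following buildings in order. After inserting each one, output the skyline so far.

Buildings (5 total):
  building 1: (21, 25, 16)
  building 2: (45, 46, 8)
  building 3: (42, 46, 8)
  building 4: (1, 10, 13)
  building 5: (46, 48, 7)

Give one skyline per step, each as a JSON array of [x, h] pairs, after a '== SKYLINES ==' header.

== SKYLINES ==
[[21,16],[25,0]]
[[21,16],[25,0],[45,8],[46,0]]
[[21,16],[25,0],[42,8],[46,0]]
[[1,13],[10,0],[21,16],[25,0],[42,8],[46,0]]
[[1,13],[10,0],[21,16],[25,0],[42,8],[46,7],[48,0]]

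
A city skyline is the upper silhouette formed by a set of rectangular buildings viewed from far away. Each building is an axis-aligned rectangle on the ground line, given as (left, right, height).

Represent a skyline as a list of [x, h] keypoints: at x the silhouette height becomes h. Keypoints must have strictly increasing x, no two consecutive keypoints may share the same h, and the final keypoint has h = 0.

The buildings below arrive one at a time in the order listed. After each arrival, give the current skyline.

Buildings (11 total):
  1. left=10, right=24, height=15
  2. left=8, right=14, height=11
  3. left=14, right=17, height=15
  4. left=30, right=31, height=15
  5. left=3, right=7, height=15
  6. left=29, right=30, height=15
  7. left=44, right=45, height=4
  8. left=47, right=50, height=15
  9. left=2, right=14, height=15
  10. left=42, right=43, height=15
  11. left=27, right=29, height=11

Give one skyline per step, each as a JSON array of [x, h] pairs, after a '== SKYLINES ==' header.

== SKYLINES ==
[[10,15],[24,0]]
[[8,11],[10,15],[24,0]]
[[8,11],[10,15],[24,0]]
[[8,11],[10,15],[24,0],[30,15],[31,0]]
[[3,15],[7,0],[8,11],[10,15],[24,0],[30,15],[31,0]]
[[3,15],[7,0],[8,11],[10,15],[24,0],[29,15],[31,0]]
[[3,15],[7,0],[8,11],[10,15],[24,0],[29,15],[31,0],[44,4],[45,0]]
[[3,15],[7,0],[8,11],[10,15],[24,0],[29,15],[31,0],[44,4],[45,0],[47,15],[50,0]]
[[2,15],[24,0],[29,15],[31,0],[44,4],[45,0],[47,15],[50,0]]
[[2,15],[24,0],[29,15],[31,0],[42,15],[43,0],[44,4],[45,0],[47,15],[50,0]]
[[2,15],[24,0],[27,11],[29,15],[31,0],[42,15],[43,0],[44,4],[45,0],[47,15],[50,0]]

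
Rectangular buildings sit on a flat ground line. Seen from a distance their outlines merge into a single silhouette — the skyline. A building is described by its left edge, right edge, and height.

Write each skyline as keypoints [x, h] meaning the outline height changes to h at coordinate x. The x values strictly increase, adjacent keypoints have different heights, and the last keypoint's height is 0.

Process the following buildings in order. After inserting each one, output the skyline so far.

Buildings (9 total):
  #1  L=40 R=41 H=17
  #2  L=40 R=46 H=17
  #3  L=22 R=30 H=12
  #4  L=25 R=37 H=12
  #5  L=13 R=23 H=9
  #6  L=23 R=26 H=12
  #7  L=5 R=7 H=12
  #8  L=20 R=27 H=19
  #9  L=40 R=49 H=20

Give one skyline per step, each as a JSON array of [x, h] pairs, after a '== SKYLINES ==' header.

== SKYLINES ==
[[40,17],[41,0]]
[[40,17],[46,0]]
[[22,12],[30,0],[40,17],[46,0]]
[[22,12],[37,0],[40,17],[46,0]]
[[13,9],[22,12],[37,0],[40,17],[46,0]]
[[13,9],[22,12],[37,0],[40,17],[46,0]]
[[5,12],[7,0],[13,9],[22,12],[37,0],[40,17],[46,0]]
[[5,12],[7,0],[13,9],[20,19],[27,12],[37,0],[40,17],[46,0]]
[[5,12],[7,0],[13,9],[20,19],[27,12],[37,0],[40,20],[49,0]]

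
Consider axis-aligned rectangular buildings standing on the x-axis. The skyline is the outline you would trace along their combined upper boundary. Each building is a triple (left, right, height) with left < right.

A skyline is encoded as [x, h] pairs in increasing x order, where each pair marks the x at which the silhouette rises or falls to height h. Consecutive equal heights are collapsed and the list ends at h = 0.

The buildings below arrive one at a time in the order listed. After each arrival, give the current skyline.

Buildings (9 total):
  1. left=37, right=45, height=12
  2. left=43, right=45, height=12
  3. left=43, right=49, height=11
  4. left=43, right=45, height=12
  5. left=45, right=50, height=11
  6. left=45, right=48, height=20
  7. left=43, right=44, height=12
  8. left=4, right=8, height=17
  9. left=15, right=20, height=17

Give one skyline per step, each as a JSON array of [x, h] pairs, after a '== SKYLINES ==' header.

== SKYLINES ==
[[37,12],[45,0]]
[[37,12],[45,0]]
[[37,12],[45,11],[49,0]]
[[37,12],[45,11],[49,0]]
[[37,12],[45,11],[50,0]]
[[37,12],[45,20],[48,11],[50,0]]
[[37,12],[45,20],[48,11],[50,0]]
[[4,17],[8,0],[37,12],[45,20],[48,11],[50,0]]
[[4,17],[8,0],[15,17],[20,0],[37,12],[45,20],[48,11],[50,0]]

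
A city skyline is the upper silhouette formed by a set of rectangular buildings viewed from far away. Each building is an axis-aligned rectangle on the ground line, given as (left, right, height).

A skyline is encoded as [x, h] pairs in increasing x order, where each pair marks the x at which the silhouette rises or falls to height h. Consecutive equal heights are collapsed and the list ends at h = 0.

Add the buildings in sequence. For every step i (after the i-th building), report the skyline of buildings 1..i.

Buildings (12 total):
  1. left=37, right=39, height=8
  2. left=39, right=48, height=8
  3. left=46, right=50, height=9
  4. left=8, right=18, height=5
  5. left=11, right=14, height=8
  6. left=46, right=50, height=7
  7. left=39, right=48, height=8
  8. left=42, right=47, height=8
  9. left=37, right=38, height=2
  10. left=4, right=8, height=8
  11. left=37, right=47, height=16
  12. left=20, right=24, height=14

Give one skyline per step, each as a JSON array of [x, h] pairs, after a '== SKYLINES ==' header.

== SKYLINES ==
[[37,8],[39,0]]
[[37,8],[48,0]]
[[37,8],[46,9],[50,0]]
[[8,5],[18,0],[37,8],[46,9],[50,0]]
[[8,5],[11,8],[14,5],[18,0],[37,8],[46,9],[50,0]]
[[8,5],[11,8],[14,5],[18,0],[37,8],[46,9],[50,0]]
[[8,5],[11,8],[14,5],[18,0],[37,8],[46,9],[50,0]]
[[8,5],[11,8],[14,5],[18,0],[37,8],[46,9],[50,0]]
[[8,5],[11,8],[14,5],[18,0],[37,8],[46,9],[50,0]]
[[4,8],[8,5],[11,8],[14,5],[18,0],[37,8],[46,9],[50,0]]
[[4,8],[8,5],[11,8],[14,5],[18,0],[37,16],[47,9],[50,0]]
[[4,8],[8,5],[11,8],[14,5],[18,0],[20,14],[24,0],[37,16],[47,9],[50,0]]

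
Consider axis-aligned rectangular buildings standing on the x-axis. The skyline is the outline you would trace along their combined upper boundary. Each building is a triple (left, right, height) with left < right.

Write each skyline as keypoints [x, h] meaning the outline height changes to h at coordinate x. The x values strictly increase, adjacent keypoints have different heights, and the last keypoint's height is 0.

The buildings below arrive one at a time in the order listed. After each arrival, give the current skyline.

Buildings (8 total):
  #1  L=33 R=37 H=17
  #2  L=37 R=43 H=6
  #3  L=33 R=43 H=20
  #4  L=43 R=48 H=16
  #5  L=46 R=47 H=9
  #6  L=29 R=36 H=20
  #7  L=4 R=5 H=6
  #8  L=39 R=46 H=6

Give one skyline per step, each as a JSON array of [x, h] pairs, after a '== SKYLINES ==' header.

== SKYLINES ==
[[33,17],[37,0]]
[[33,17],[37,6],[43,0]]
[[33,20],[43,0]]
[[33,20],[43,16],[48,0]]
[[33,20],[43,16],[48,0]]
[[29,20],[43,16],[48,0]]
[[4,6],[5,0],[29,20],[43,16],[48,0]]
[[4,6],[5,0],[29,20],[43,16],[48,0]]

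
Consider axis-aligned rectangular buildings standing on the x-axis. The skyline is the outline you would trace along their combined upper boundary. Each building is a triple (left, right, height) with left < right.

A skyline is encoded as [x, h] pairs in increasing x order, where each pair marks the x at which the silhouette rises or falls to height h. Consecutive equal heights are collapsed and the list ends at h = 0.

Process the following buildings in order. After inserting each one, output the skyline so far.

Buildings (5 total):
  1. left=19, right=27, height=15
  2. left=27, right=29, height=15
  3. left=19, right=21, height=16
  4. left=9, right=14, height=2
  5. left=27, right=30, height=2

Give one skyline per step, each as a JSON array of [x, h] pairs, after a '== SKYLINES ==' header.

== SKYLINES ==
[[19,15],[27,0]]
[[19,15],[29,0]]
[[19,16],[21,15],[29,0]]
[[9,2],[14,0],[19,16],[21,15],[29,0]]
[[9,2],[14,0],[19,16],[21,15],[29,2],[30,0]]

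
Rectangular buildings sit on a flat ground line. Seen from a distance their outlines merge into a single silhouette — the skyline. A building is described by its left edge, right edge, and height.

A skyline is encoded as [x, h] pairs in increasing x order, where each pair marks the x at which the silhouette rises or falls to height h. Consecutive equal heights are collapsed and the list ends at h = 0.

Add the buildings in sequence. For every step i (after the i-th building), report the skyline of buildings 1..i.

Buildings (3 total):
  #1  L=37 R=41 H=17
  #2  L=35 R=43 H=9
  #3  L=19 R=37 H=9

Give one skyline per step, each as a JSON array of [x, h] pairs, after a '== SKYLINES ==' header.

== SKYLINES ==
[[37,17],[41,0]]
[[35,9],[37,17],[41,9],[43,0]]
[[19,9],[37,17],[41,9],[43,0]]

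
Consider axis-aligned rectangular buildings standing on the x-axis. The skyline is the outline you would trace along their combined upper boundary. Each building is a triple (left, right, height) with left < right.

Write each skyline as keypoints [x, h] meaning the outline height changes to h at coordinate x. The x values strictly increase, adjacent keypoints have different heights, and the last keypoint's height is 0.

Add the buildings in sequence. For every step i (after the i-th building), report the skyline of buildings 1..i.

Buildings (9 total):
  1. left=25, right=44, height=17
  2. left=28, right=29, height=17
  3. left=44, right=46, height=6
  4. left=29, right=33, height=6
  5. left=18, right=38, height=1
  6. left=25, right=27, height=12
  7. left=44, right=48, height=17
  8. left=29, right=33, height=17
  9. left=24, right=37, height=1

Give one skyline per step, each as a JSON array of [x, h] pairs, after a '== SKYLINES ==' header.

== SKYLINES ==
[[25,17],[44,0]]
[[25,17],[44,0]]
[[25,17],[44,6],[46,0]]
[[25,17],[44,6],[46,0]]
[[18,1],[25,17],[44,6],[46,0]]
[[18,1],[25,17],[44,6],[46,0]]
[[18,1],[25,17],[48,0]]
[[18,1],[25,17],[48,0]]
[[18,1],[25,17],[48,0]]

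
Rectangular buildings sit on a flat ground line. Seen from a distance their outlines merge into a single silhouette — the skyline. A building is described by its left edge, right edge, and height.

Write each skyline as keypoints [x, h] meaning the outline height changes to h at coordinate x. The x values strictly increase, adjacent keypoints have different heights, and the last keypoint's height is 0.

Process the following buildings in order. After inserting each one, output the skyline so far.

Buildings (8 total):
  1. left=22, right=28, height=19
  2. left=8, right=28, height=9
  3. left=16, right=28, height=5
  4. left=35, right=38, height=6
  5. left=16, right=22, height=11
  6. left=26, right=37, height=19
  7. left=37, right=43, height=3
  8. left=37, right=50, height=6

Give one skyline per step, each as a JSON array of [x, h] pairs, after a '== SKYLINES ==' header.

== SKYLINES ==
[[22,19],[28,0]]
[[8,9],[22,19],[28,0]]
[[8,9],[22,19],[28,0]]
[[8,9],[22,19],[28,0],[35,6],[38,0]]
[[8,9],[16,11],[22,19],[28,0],[35,6],[38,0]]
[[8,9],[16,11],[22,19],[37,6],[38,0]]
[[8,9],[16,11],[22,19],[37,6],[38,3],[43,0]]
[[8,9],[16,11],[22,19],[37,6],[50,0]]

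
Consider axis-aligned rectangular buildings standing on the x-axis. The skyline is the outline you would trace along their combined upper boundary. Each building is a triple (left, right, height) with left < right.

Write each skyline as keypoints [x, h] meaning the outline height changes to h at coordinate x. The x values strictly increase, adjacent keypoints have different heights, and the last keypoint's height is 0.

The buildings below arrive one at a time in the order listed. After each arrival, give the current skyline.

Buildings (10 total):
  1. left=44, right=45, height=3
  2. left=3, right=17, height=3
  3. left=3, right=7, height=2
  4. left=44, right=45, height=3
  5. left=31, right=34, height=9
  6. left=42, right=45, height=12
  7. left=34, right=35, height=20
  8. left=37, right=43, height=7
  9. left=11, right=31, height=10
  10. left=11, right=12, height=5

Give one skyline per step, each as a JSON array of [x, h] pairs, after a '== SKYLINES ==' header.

== SKYLINES ==
[[44,3],[45,0]]
[[3,3],[17,0],[44,3],[45,0]]
[[3,3],[17,0],[44,3],[45,0]]
[[3,3],[17,0],[44,3],[45,0]]
[[3,3],[17,0],[31,9],[34,0],[44,3],[45,0]]
[[3,3],[17,0],[31,9],[34,0],[42,12],[45,0]]
[[3,3],[17,0],[31,9],[34,20],[35,0],[42,12],[45,0]]
[[3,3],[17,0],[31,9],[34,20],[35,0],[37,7],[42,12],[45,0]]
[[3,3],[11,10],[31,9],[34,20],[35,0],[37,7],[42,12],[45,0]]
[[3,3],[11,10],[31,9],[34,20],[35,0],[37,7],[42,12],[45,0]]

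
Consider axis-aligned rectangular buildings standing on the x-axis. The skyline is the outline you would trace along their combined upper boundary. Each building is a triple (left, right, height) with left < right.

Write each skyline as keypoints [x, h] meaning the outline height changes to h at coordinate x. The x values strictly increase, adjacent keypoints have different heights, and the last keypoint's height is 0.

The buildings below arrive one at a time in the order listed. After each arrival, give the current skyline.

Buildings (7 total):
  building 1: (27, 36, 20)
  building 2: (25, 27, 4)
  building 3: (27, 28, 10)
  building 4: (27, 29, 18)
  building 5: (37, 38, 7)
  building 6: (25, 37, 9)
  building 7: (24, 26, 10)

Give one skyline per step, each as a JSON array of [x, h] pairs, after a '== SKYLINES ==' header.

== SKYLINES ==
[[27,20],[36,0]]
[[25,4],[27,20],[36,0]]
[[25,4],[27,20],[36,0]]
[[25,4],[27,20],[36,0]]
[[25,4],[27,20],[36,0],[37,7],[38,0]]
[[25,9],[27,20],[36,9],[37,7],[38,0]]
[[24,10],[26,9],[27,20],[36,9],[37,7],[38,0]]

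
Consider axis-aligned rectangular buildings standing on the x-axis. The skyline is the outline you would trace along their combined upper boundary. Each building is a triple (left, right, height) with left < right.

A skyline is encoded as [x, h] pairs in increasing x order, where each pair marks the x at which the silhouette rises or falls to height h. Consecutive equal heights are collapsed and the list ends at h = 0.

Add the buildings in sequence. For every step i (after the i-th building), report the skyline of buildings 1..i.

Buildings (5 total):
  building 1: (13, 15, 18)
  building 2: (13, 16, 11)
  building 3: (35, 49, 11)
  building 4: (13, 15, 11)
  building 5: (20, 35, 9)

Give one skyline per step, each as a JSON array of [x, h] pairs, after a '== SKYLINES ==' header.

== SKYLINES ==
[[13,18],[15,0]]
[[13,18],[15,11],[16,0]]
[[13,18],[15,11],[16,0],[35,11],[49,0]]
[[13,18],[15,11],[16,0],[35,11],[49,0]]
[[13,18],[15,11],[16,0],[20,9],[35,11],[49,0]]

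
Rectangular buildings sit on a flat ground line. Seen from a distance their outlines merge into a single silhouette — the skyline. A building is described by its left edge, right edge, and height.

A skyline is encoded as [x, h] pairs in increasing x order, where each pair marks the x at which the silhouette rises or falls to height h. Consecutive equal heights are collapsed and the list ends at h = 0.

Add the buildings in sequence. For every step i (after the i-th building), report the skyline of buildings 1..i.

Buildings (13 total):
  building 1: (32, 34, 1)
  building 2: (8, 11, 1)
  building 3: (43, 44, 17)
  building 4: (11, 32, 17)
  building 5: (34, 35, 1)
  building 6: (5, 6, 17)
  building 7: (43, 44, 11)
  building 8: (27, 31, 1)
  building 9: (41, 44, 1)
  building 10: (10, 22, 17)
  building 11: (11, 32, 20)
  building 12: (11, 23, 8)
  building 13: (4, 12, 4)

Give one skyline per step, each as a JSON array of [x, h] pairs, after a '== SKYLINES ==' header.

== SKYLINES ==
[[32,1],[34,0]]
[[8,1],[11,0],[32,1],[34,0]]
[[8,1],[11,0],[32,1],[34,0],[43,17],[44,0]]
[[8,1],[11,17],[32,1],[34,0],[43,17],[44,0]]
[[8,1],[11,17],[32,1],[35,0],[43,17],[44,0]]
[[5,17],[6,0],[8,1],[11,17],[32,1],[35,0],[43,17],[44,0]]
[[5,17],[6,0],[8,1],[11,17],[32,1],[35,0],[43,17],[44,0]]
[[5,17],[6,0],[8,1],[11,17],[32,1],[35,0],[43,17],[44,0]]
[[5,17],[6,0],[8,1],[11,17],[32,1],[35,0],[41,1],[43,17],[44,0]]
[[5,17],[6,0],[8,1],[10,17],[32,1],[35,0],[41,1],[43,17],[44,0]]
[[5,17],[6,0],[8,1],[10,17],[11,20],[32,1],[35,0],[41,1],[43,17],[44,0]]
[[5,17],[6,0],[8,1],[10,17],[11,20],[32,1],[35,0],[41,1],[43,17],[44,0]]
[[4,4],[5,17],[6,4],[10,17],[11,20],[32,1],[35,0],[41,1],[43,17],[44,0]]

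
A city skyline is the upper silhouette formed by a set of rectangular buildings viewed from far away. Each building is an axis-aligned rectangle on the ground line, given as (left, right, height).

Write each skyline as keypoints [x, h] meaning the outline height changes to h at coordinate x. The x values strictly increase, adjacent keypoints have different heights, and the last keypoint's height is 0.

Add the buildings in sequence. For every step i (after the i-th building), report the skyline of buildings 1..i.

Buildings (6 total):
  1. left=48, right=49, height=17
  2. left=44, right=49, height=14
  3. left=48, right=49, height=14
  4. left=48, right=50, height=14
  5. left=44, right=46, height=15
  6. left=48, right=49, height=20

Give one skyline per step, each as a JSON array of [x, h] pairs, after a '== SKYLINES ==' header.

== SKYLINES ==
[[48,17],[49,0]]
[[44,14],[48,17],[49,0]]
[[44,14],[48,17],[49,0]]
[[44,14],[48,17],[49,14],[50,0]]
[[44,15],[46,14],[48,17],[49,14],[50,0]]
[[44,15],[46,14],[48,20],[49,14],[50,0]]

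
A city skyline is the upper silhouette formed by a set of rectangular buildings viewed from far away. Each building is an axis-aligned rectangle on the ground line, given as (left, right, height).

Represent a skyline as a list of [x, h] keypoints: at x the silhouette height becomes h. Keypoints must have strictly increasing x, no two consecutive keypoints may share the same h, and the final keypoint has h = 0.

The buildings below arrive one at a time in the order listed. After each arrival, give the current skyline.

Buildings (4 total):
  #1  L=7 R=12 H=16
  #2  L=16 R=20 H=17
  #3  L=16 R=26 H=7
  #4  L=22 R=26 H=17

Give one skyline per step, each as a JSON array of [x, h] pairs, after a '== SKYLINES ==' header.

== SKYLINES ==
[[7,16],[12,0]]
[[7,16],[12,0],[16,17],[20,0]]
[[7,16],[12,0],[16,17],[20,7],[26,0]]
[[7,16],[12,0],[16,17],[20,7],[22,17],[26,0]]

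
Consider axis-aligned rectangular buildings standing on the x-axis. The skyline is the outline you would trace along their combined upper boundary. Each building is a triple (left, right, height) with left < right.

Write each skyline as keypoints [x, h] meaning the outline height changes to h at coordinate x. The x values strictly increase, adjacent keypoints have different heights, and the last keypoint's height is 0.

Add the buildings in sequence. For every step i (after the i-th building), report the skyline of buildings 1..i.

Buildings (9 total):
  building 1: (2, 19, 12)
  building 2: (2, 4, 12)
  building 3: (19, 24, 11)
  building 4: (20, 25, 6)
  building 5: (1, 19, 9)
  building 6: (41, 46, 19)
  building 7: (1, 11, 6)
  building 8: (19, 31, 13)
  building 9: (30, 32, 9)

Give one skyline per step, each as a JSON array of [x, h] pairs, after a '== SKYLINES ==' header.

== SKYLINES ==
[[2,12],[19,0]]
[[2,12],[19,0]]
[[2,12],[19,11],[24,0]]
[[2,12],[19,11],[24,6],[25,0]]
[[1,9],[2,12],[19,11],[24,6],[25,0]]
[[1,9],[2,12],[19,11],[24,6],[25,0],[41,19],[46,0]]
[[1,9],[2,12],[19,11],[24,6],[25,0],[41,19],[46,0]]
[[1,9],[2,12],[19,13],[31,0],[41,19],[46,0]]
[[1,9],[2,12],[19,13],[31,9],[32,0],[41,19],[46,0]]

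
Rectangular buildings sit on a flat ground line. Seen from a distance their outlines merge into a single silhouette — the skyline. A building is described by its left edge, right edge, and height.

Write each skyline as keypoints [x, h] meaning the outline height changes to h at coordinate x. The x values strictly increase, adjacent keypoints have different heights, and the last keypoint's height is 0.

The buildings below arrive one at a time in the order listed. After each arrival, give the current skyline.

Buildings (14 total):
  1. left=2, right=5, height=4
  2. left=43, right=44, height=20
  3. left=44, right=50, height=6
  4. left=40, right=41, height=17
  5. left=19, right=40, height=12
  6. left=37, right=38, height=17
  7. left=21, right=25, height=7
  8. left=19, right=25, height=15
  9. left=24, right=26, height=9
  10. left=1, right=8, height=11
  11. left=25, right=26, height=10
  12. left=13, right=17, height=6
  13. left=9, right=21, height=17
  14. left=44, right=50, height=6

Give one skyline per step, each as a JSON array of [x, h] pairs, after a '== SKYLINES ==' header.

== SKYLINES ==
[[2,4],[5,0]]
[[2,4],[5,0],[43,20],[44,0]]
[[2,4],[5,0],[43,20],[44,6],[50,0]]
[[2,4],[5,0],[40,17],[41,0],[43,20],[44,6],[50,0]]
[[2,4],[5,0],[19,12],[40,17],[41,0],[43,20],[44,6],[50,0]]
[[2,4],[5,0],[19,12],[37,17],[38,12],[40,17],[41,0],[43,20],[44,6],[50,0]]
[[2,4],[5,0],[19,12],[37,17],[38,12],[40,17],[41,0],[43,20],[44,6],[50,0]]
[[2,4],[5,0],[19,15],[25,12],[37,17],[38,12],[40,17],[41,0],[43,20],[44,6],[50,0]]
[[2,4],[5,0],[19,15],[25,12],[37,17],[38,12],[40,17],[41,0],[43,20],[44,6],[50,0]]
[[1,11],[8,0],[19,15],[25,12],[37,17],[38,12],[40,17],[41,0],[43,20],[44,6],[50,0]]
[[1,11],[8,0],[19,15],[25,12],[37,17],[38,12],[40,17],[41,0],[43,20],[44,6],[50,0]]
[[1,11],[8,0],[13,6],[17,0],[19,15],[25,12],[37,17],[38,12],[40,17],[41,0],[43,20],[44,6],[50,0]]
[[1,11],[8,0],[9,17],[21,15],[25,12],[37,17],[38,12],[40,17],[41,0],[43,20],[44,6],[50,0]]
[[1,11],[8,0],[9,17],[21,15],[25,12],[37,17],[38,12],[40,17],[41,0],[43,20],[44,6],[50,0]]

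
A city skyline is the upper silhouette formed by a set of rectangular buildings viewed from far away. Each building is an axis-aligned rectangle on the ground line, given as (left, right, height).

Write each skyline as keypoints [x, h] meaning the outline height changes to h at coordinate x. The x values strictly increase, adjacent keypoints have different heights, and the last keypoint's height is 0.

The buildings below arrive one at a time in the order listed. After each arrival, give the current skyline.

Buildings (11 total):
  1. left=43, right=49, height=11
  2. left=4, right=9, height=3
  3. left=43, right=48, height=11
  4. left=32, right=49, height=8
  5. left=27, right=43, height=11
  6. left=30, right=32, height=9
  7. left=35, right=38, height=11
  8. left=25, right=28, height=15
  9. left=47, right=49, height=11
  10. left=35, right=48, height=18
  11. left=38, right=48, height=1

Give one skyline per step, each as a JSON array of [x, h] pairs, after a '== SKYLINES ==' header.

== SKYLINES ==
[[43,11],[49,0]]
[[4,3],[9,0],[43,11],[49,0]]
[[4,3],[9,0],[43,11],[49,0]]
[[4,3],[9,0],[32,8],[43,11],[49,0]]
[[4,3],[9,0],[27,11],[49,0]]
[[4,3],[9,0],[27,11],[49,0]]
[[4,3],[9,0],[27,11],[49,0]]
[[4,3],[9,0],[25,15],[28,11],[49,0]]
[[4,3],[9,0],[25,15],[28,11],[49,0]]
[[4,3],[9,0],[25,15],[28,11],[35,18],[48,11],[49,0]]
[[4,3],[9,0],[25,15],[28,11],[35,18],[48,11],[49,0]]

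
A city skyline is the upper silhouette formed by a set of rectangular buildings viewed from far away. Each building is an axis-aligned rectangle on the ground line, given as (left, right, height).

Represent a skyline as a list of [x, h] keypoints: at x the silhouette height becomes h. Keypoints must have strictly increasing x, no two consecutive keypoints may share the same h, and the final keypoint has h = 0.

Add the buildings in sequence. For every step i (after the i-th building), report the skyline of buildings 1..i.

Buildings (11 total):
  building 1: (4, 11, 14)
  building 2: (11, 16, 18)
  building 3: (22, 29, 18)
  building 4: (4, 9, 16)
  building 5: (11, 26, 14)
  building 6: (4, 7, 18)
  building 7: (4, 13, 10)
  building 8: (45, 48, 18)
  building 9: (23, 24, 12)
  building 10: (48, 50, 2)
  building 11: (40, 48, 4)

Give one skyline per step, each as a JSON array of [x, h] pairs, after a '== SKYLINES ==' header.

== SKYLINES ==
[[4,14],[11,0]]
[[4,14],[11,18],[16,0]]
[[4,14],[11,18],[16,0],[22,18],[29,0]]
[[4,16],[9,14],[11,18],[16,0],[22,18],[29,0]]
[[4,16],[9,14],[11,18],[16,14],[22,18],[29,0]]
[[4,18],[7,16],[9,14],[11,18],[16,14],[22,18],[29,0]]
[[4,18],[7,16],[9,14],[11,18],[16,14],[22,18],[29,0]]
[[4,18],[7,16],[9,14],[11,18],[16,14],[22,18],[29,0],[45,18],[48,0]]
[[4,18],[7,16],[9,14],[11,18],[16,14],[22,18],[29,0],[45,18],[48,0]]
[[4,18],[7,16],[9,14],[11,18],[16,14],[22,18],[29,0],[45,18],[48,2],[50,0]]
[[4,18],[7,16],[9,14],[11,18],[16,14],[22,18],[29,0],[40,4],[45,18],[48,2],[50,0]]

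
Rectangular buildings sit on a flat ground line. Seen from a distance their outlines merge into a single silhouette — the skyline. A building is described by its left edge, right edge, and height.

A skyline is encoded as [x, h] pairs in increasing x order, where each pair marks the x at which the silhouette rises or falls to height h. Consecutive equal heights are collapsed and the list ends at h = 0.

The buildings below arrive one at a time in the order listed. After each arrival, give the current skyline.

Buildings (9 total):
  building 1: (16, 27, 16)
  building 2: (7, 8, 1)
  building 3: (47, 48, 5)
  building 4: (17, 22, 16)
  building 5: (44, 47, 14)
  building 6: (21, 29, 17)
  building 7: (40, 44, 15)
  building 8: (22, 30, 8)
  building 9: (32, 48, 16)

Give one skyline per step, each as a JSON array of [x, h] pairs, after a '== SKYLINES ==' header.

== SKYLINES ==
[[16,16],[27,0]]
[[7,1],[8,0],[16,16],[27,0]]
[[7,1],[8,0],[16,16],[27,0],[47,5],[48,0]]
[[7,1],[8,0],[16,16],[27,0],[47,5],[48,0]]
[[7,1],[8,0],[16,16],[27,0],[44,14],[47,5],[48,0]]
[[7,1],[8,0],[16,16],[21,17],[29,0],[44,14],[47,5],[48,0]]
[[7,1],[8,0],[16,16],[21,17],[29,0],[40,15],[44,14],[47,5],[48,0]]
[[7,1],[8,0],[16,16],[21,17],[29,8],[30,0],[40,15],[44,14],[47,5],[48,0]]
[[7,1],[8,0],[16,16],[21,17],[29,8],[30,0],[32,16],[48,0]]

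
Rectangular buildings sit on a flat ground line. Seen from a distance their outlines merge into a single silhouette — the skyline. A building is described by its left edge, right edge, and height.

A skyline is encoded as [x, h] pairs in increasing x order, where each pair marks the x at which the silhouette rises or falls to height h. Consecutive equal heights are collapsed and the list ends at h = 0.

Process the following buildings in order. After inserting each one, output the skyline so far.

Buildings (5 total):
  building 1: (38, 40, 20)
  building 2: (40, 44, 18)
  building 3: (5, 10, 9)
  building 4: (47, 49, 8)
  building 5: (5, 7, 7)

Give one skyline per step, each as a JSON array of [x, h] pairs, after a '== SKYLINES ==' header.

== SKYLINES ==
[[38,20],[40,0]]
[[38,20],[40,18],[44,0]]
[[5,9],[10,0],[38,20],[40,18],[44,0]]
[[5,9],[10,0],[38,20],[40,18],[44,0],[47,8],[49,0]]
[[5,9],[10,0],[38,20],[40,18],[44,0],[47,8],[49,0]]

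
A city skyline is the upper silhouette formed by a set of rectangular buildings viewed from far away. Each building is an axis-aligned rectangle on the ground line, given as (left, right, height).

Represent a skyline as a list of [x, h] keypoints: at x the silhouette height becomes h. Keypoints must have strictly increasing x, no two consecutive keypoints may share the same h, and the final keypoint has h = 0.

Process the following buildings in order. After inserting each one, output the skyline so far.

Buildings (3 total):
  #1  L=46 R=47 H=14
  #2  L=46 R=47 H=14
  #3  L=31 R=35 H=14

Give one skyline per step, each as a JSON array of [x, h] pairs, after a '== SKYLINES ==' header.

== SKYLINES ==
[[46,14],[47,0]]
[[46,14],[47,0]]
[[31,14],[35,0],[46,14],[47,0]]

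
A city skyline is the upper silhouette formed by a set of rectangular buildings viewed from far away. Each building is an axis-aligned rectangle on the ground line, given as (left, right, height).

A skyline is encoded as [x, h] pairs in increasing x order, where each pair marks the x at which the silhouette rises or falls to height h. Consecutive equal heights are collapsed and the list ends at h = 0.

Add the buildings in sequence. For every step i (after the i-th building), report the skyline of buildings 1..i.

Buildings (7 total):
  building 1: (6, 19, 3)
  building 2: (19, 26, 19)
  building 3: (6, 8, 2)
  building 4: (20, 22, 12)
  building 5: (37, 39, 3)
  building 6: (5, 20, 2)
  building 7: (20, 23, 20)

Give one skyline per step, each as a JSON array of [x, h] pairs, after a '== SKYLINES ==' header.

== SKYLINES ==
[[6,3],[19,0]]
[[6,3],[19,19],[26,0]]
[[6,3],[19,19],[26,0]]
[[6,3],[19,19],[26,0]]
[[6,3],[19,19],[26,0],[37,3],[39,0]]
[[5,2],[6,3],[19,19],[26,0],[37,3],[39,0]]
[[5,2],[6,3],[19,19],[20,20],[23,19],[26,0],[37,3],[39,0]]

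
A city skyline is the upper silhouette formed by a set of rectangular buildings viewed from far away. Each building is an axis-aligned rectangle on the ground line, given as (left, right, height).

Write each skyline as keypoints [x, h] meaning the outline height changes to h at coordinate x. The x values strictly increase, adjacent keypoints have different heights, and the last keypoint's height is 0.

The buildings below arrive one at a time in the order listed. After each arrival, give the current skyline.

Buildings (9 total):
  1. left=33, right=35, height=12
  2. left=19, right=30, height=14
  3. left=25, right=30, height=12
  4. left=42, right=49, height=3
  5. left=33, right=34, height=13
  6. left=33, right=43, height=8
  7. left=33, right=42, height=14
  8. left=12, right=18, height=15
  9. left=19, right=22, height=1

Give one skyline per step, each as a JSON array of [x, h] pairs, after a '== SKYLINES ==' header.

== SKYLINES ==
[[33,12],[35,0]]
[[19,14],[30,0],[33,12],[35,0]]
[[19,14],[30,0],[33,12],[35,0]]
[[19,14],[30,0],[33,12],[35,0],[42,3],[49,0]]
[[19,14],[30,0],[33,13],[34,12],[35,0],[42,3],[49,0]]
[[19,14],[30,0],[33,13],[34,12],[35,8],[43,3],[49,0]]
[[19,14],[30,0],[33,14],[42,8],[43,3],[49,0]]
[[12,15],[18,0],[19,14],[30,0],[33,14],[42,8],[43,3],[49,0]]
[[12,15],[18,0],[19,14],[30,0],[33,14],[42,8],[43,3],[49,0]]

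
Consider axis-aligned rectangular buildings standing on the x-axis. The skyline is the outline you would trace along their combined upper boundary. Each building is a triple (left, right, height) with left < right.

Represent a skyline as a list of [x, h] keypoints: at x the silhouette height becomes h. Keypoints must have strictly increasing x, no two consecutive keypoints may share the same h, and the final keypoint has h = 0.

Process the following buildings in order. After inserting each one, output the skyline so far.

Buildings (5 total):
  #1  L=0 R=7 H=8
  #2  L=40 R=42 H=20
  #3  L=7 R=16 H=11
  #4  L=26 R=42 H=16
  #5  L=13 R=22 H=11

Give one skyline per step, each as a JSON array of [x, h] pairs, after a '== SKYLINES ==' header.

== SKYLINES ==
[[0,8],[7,0]]
[[0,8],[7,0],[40,20],[42,0]]
[[0,8],[7,11],[16,0],[40,20],[42,0]]
[[0,8],[7,11],[16,0],[26,16],[40,20],[42,0]]
[[0,8],[7,11],[22,0],[26,16],[40,20],[42,0]]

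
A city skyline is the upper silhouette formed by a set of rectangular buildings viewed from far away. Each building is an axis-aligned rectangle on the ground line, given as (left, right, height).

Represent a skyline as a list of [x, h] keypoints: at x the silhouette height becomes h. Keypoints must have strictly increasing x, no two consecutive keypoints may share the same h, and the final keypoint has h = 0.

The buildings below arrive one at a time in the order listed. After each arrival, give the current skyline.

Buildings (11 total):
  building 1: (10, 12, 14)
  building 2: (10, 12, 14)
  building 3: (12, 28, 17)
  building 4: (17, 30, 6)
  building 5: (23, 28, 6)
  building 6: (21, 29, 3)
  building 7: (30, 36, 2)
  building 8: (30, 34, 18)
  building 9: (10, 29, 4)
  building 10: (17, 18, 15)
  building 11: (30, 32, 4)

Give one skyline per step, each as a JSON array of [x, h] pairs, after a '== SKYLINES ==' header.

== SKYLINES ==
[[10,14],[12,0]]
[[10,14],[12,0]]
[[10,14],[12,17],[28,0]]
[[10,14],[12,17],[28,6],[30,0]]
[[10,14],[12,17],[28,6],[30,0]]
[[10,14],[12,17],[28,6],[30,0]]
[[10,14],[12,17],[28,6],[30,2],[36,0]]
[[10,14],[12,17],[28,6],[30,18],[34,2],[36,0]]
[[10,14],[12,17],[28,6],[30,18],[34,2],[36,0]]
[[10,14],[12,17],[28,6],[30,18],[34,2],[36,0]]
[[10,14],[12,17],[28,6],[30,18],[34,2],[36,0]]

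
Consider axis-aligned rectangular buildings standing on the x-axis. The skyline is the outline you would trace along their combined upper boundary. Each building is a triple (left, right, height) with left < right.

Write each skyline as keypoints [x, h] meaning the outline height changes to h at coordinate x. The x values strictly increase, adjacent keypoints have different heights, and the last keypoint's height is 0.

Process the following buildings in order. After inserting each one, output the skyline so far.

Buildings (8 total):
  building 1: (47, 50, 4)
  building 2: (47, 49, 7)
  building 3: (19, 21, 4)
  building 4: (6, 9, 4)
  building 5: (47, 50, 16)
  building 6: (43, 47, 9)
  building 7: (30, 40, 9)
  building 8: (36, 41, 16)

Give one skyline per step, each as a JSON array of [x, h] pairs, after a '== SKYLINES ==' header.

== SKYLINES ==
[[47,4],[50,0]]
[[47,7],[49,4],[50,0]]
[[19,4],[21,0],[47,7],[49,4],[50,0]]
[[6,4],[9,0],[19,4],[21,0],[47,7],[49,4],[50,0]]
[[6,4],[9,0],[19,4],[21,0],[47,16],[50,0]]
[[6,4],[9,0],[19,4],[21,0],[43,9],[47,16],[50,0]]
[[6,4],[9,0],[19,4],[21,0],[30,9],[40,0],[43,9],[47,16],[50,0]]
[[6,4],[9,0],[19,4],[21,0],[30,9],[36,16],[41,0],[43,9],[47,16],[50,0]]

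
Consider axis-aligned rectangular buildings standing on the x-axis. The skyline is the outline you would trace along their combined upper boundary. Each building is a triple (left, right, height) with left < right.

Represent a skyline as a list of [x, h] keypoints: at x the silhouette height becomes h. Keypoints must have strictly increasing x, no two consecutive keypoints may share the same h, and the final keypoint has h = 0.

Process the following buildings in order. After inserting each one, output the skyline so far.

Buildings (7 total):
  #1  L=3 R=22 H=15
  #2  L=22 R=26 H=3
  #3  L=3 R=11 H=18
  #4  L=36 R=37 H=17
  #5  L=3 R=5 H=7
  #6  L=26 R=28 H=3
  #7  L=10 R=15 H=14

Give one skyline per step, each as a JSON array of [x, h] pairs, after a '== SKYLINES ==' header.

== SKYLINES ==
[[3,15],[22,0]]
[[3,15],[22,3],[26,0]]
[[3,18],[11,15],[22,3],[26,0]]
[[3,18],[11,15],[22,3],[26,0],[36,17],[37,0]]
[[3,18],[11,15],[22,3],[26,0],[36,17],[37,0]]
[[3,18],[11,15],[22,3],[28,0],[36,17],[37,0]]
[[3,18],[11,15],[22,3],[28,0],[36,17],[37,0]]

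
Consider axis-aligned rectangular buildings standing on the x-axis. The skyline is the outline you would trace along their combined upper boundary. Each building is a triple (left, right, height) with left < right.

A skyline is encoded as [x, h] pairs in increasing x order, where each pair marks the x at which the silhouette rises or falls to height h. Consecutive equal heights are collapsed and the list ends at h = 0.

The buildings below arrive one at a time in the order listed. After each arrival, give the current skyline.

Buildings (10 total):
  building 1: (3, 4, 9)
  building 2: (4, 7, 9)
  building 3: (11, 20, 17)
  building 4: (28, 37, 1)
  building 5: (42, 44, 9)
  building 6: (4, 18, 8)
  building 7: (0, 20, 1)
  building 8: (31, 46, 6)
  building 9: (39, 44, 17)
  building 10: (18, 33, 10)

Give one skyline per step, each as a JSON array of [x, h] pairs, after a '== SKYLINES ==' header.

== SKYLINES ==
[[3,9],[4,0]]
[[3,9],[7,0]]
[[3,9],[7,0],[11,17],[20,0]]
[[3,9],[7,0],[11,17],[20,0],[28,1],[37,0]]
[[3,9],[7,0],[11,17],[20,0],[28,1],[37,0],[42,9],[44,0]]
[[3,9],[7,8],[11,17],[20,0],[28,1],[37,0],[42,9],[44,0]]
[[0,1],[3,9],[7,8],[11,17],[20,0],[28,1],[37,0],[42,9],[44,0]]
[[0,1],[3,9],[7,8],[11,17],[20,0],[28,1],[31,6],[42,9],[44,6],[46,0]]
[[0,1],[3,9],[7,8],[11,17],[20,0],[28,1],[31,6],[39,17],[44,6],[46,0]]
[[0,1],[3,9],[7,8],[11,17],[20,10],[33,6],[39,17],[44,6],[46,0]]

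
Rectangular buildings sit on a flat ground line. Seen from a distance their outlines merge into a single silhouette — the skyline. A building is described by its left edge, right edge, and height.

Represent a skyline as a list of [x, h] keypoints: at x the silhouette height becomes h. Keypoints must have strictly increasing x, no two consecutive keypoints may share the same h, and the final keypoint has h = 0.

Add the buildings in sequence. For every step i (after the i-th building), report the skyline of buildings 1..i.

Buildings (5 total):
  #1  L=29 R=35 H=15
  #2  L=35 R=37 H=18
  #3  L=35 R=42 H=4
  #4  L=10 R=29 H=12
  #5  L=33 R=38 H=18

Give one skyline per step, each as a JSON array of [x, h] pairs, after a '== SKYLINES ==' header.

== SKYLINES ==
[[29,15],[35,0]]
[[29,15],[35,18],[37,0]]
[[29,15],[35,18],[37,4],[42,0]]
[[10,12],[29,15],[35,18],[37,4],[42,0]]
[[10,12],[29,15],[33,18],[38,4],[42,0]]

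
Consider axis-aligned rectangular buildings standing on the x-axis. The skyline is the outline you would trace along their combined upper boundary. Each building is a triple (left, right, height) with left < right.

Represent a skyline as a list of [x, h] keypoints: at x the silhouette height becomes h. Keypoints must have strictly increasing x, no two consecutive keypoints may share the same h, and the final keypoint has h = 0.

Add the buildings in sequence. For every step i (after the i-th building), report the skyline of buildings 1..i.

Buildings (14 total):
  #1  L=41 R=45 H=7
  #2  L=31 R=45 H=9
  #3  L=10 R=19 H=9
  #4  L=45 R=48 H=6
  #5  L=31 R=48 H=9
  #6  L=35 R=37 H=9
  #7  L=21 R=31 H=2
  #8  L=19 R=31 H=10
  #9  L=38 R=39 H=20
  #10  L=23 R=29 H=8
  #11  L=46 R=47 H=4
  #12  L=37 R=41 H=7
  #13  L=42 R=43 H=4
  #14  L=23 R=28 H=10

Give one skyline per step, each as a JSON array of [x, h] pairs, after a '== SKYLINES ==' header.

== SKYLINES ==
[[41,7],[45,0]]
[[31,9],[45,0]]
[[10,9],[19,0],[31,9],[45,0]]
[[10,9],[19,0],[31,9],[45,6],[48,0]]
[[10,9],[19,0],[31,9],[48,0]]
[[10,9],[19,0],[31,9],[48,0]]
[[10,9],[19,0],[21,2],[31,9],[48,0]]
[[10,9],[19,10],[31,9],[48,0]]
[[10,9],[19,10],[31,9],[38,20],[39,9],[48,0]]
[[10,9],[19,10],[31,9],[38,20],[39,9],[48,0]]
[[10,9],[19,10],[31,9],[38,20],[39,9],[48,0]]
[[10,9],[19,10],[31,9],[38,20],[39,9],[48,0]]
[[10,9],[19,10],[31,9],[38,20],[39,9],[48,0]]
[[10,9],[19,10],[31,9],[38,20],[39,9],[48,0]]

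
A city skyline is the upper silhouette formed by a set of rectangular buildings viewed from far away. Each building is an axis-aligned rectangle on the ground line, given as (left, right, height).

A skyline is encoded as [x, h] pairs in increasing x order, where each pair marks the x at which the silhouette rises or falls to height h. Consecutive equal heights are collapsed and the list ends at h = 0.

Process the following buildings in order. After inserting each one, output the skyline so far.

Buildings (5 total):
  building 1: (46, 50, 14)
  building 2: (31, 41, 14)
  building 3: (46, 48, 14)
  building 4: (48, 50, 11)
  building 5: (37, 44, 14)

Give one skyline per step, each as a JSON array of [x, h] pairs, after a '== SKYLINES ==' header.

== SKYLINES ==
[[46,14],[50,0]]
[[31,14],[41,0],[46,14],[50,0]]
[[31,14],[41,0],[46,14],[50,0]]
[[31,14],[41,0],[46,14],[50,0]]
[[31,14],[44,0],[46,14],[50,0]]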